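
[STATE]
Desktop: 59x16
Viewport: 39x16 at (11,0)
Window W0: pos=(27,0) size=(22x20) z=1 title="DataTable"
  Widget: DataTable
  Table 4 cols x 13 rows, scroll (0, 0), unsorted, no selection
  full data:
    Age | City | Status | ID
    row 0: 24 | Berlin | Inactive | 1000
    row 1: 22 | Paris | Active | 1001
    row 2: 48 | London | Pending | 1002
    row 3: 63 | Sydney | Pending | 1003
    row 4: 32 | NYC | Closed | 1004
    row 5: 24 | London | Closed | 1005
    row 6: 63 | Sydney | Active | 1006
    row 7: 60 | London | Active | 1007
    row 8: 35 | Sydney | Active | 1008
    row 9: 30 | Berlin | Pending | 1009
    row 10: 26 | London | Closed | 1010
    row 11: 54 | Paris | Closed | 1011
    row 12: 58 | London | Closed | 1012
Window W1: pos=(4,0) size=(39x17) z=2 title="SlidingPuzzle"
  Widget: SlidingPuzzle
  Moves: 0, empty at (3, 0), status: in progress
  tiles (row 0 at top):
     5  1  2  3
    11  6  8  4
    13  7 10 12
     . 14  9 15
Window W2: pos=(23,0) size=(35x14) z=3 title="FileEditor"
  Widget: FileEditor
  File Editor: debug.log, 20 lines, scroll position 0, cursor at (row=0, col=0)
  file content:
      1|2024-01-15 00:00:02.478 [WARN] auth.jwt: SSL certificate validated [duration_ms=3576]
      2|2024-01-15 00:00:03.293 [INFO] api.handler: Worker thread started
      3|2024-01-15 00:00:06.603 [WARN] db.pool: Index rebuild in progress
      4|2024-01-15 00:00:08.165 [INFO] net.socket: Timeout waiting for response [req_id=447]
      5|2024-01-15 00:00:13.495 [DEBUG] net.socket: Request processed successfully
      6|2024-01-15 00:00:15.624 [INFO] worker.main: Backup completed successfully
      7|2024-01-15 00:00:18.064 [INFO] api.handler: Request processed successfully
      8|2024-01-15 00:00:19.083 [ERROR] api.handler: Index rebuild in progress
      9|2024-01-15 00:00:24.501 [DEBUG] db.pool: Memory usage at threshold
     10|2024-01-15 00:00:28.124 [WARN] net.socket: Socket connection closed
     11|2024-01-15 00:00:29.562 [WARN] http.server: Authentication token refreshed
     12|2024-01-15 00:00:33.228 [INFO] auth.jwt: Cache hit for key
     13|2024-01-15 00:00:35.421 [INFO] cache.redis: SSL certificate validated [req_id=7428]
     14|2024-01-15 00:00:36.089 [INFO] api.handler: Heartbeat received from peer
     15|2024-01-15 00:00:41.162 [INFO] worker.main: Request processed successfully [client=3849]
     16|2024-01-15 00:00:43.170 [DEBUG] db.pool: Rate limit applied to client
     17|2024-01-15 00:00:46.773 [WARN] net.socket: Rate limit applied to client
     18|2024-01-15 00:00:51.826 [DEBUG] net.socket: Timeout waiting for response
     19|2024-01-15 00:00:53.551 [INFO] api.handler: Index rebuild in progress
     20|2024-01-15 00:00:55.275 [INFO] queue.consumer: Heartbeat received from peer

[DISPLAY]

━━━━━━━━━━━━┏━━━━━━━━━━━━━━━━━━━━━━━━━━
ngPuzzle    ┃ FileEditor               
────────────┠──────────────────────────
────┬────┬──┃█024-01-15 00:00:02.478 [W
  1 │  2 │  ┃2024-01-15 00:00:03.293 [I
────┼────┼──┃2024-01-15 00:00:06.603 [W
  6 │  8 │  ┃2024-01-15 00:00:08.165 [I
────┼────┼──┃2024-01-15 00:00:13.495 [D
  7 │ 10 │ 1┃2024-01-15 00:00:15.624 [I
────┼────┼──┃2024-01-15 00:00:18.064 [I
 14 │  9 │ 1┃2024-01-15 00:00:19.083 [E
────┴────┴──┃2024-01-15 00:00:24.501 [D
 0          ┃2024-01-15 00:00:28.124 [W
            ┗━━━━━━━━━━━━━━━━━━━━━━━━━━
                               ┃ing │┃ 
                               ┃ed  │┃ 


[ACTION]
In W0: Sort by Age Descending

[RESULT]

━━━━━━━━━━━━┏━━━━━━━━━━━━━━━━━━━━━━━━━━
ngPuzzle    ┃ FileEditor               
────────────┠──────────────────────────
────┬────┬──┃█024-01-15 00:00:02.478 [W
  1 │  2 │  ┃2024-01-15 00:00:03.293 [I
────┼────┼──┃2024-01-15 00:00:06.603 [W
  6 │  8 │  ┃2024-01-15 00:00:08.165 [I
────┼────┼──┃2024-01-15 00:00:13.495 [D
  7 │ 10 │ 1┃2024-01-15 00:00:15.624 [I
────┼────┼──┃2024-01-15 00:00:18.064 [I
 14 │  9 │ 1┃2024-01-15 00:00:19.083 [E
────┴────┴──┃2024-01-15 00:00:24.501 [D
 0          ┃2024-01-15 00:00:28.124 [W
            ┗━━━━━━━━━━━━━━━━━━━━━━━━━━
                               ┃ed  │┃ 
                               ┃tive│┃ 


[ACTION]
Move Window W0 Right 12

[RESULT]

━━━━━━━━━━━━┏━━━━━━━━━━━━━━━━━━━━━━━━━━
ngPuzzle    ┃ FileEditor               
────────────┠──────────────────────────
────┬────┬──┃█024-01-15 00:00:02.478 [W
  1 │  2 │  ┃2024-01-15 00:00:03.293 [I
────┼────┼──┃2024-01-15 00:00:06.603 [W
  6 │  8 │  ┃2024-01-15 00:00:08.165 [I
────┼────┼──┃2024-01-15 00:00:13.495 [D
  7 │ 10 │ 1┃2024-01-15 00:00:15.624 [I
────┼────┼──┃2024-01-15 00:00:18.064 [I
 14 │  9 │ 1┃2024-01-15 00:00:19.083 [E
────┴────┴──┃2024-01-15 00:00:24.501 [D
 0          ┃2024-01-15 00:00:28.124 [W
            ┗━━━━━━━━━━━━━━━━━━━━━━━━━━
                               ┃ondon│C
                               ┃erlin│I


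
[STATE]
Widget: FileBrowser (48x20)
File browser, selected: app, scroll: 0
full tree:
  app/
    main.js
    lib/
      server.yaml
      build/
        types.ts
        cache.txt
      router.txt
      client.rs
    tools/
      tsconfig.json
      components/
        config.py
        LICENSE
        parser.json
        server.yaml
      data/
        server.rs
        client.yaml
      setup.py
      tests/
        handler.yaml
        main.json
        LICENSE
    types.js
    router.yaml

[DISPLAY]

> [-] app/                                      
    main.js                                     
    [+] lib/                                    
    [+] tools/                                  
    types.js                                    
    router.yaml                                 
                                                
                                                
                                                
                                                
                                                
                                                
                                                
                                                
                                                
                                                
                                                
                                                
                                                
                                                


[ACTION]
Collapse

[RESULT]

> [+] app/                                      
                                                
                                                
                                                
                                                
                                                
                                                
                                                
                                                
                                                
                                                
                                                
                                                
                                                
                                                
                                                
                                                
                                                
                                                
                                                


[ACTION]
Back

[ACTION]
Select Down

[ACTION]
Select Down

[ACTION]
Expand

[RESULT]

> [-] app/                                      
    main.js                                     
    [+] lib/                                    
    [+] tools/                                  
    types.js                                    
    router.yaml                                 
                                                
                                                
                                                
                                                
                                                
                                                
                                                
                                                
                                                
                                                
                                                
                                                
                                                
                                                


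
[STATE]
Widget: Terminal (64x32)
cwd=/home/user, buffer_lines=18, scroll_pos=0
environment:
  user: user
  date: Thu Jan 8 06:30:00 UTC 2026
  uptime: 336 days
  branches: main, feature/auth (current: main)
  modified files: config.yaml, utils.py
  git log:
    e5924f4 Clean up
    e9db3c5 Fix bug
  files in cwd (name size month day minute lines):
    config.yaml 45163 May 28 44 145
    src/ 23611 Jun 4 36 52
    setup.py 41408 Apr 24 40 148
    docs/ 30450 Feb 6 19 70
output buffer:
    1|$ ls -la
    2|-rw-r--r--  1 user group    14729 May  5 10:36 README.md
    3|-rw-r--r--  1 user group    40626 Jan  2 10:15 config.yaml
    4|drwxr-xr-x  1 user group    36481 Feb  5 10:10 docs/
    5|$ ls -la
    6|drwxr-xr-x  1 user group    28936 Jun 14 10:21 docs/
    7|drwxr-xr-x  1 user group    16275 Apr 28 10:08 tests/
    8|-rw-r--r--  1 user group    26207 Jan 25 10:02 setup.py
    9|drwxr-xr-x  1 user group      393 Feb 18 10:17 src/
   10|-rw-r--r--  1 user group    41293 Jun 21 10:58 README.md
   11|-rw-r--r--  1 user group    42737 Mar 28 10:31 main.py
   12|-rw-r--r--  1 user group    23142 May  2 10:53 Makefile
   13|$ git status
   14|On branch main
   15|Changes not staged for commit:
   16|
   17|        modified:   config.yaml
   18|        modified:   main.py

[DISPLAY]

$ ls -la                                                        
-rw-r--r--  1 user group    14729 May  5 10:36 README.md        
-rw-r--r--  1 user group    40626 Jan  2 10:15 config.yaml      
drwxr-xr-x  1 user group    36481 Feb  5 10:10 docs/            
$ ls -la                                                        
drwxr-xr-x  1 user group    28936 Jun 14 10:21 docs/            
drwxr-xr-x  1 user group    16275 Apr 28 10:08 tests/           
-rw-r--r--  1 user group    26207 Jan 25 10:02 setup.py         
drwxr-xr-x  1 user group      393 Feb 18 10:17 src/             
-rw-r--r--  1 user group    41293 Jun 21 10:58 README.md        
-rw-r--r--  1 user group    42737 Mar 28 10:31 main.py          
-rw-r--r--  1 user group    23142 May  2 10:53 Makefile         
$ git status                                                    
On branch main                                                  
Changes not staged for commit:                                  
                                                                
        modified:   config.yaml                                 
        modified:   main.py                                     
$ █                                                             
                                                                
                                                                
                                                                
                                                                
                                                                
                                                                
                                                                
                                                                
                                                                
                                                                
                                                                
                                                                
                                                                


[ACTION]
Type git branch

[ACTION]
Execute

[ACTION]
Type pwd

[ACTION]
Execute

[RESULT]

$ ls -la                                                        
-rw-r--r--  1 user group    14729 May  5 10:36 README.md        
-rw-r--r--  1 user group    40626 Jan  2 10:15 config.yaml      
drwxr-xr-x  1 user group    36481 Feb  5 10:10 docs/            
$ ls -la                                                        
drwxr-xr-x  1 user group    28936 Jun 14 10:21 docs/            
drwxr-xr-x  1 user group    16275 Apr 28 10:08 tests/           
-rw-r--r--  1 user group    26207 Jan 25 10:02 setup.py         
drwxr-xr-x  1 user group      393 Feb 18 10:17 src/             
-rw-r--r--  1 user group    41293 Jun 21 10:58 README.md        
-rw-r--r--  1 user group    42737 Mar 28 10:31 main.py          
-rw-r--r--  1 user group    23142 May  2 10:53 Makefile         
$ git status                                                    
On branch main                                                  
Changes not staged for commit:                                  
                                                                
        modified:   config.yaml                                 
        modified:   main.py                                     
$ git branch                                                    
* main                                                          
  feature/auth                                                  
$ pwd                                                           
/home/user                                                      
$ █                                                             
                                                                
                                                                
                                                                
                                                                
                                                                
                                                                
                                                                
                                                                


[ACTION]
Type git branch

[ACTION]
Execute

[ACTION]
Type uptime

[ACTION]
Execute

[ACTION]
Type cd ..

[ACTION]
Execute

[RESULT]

$ ls -la                                                        
-rw-r--r--  1 user group    14729 May  5 10:36 README.md        
-rw-r--r--  1 user group    40626 Jan  2 10:15 config.yaml      
drwxr-xr-x  1 user group    36481 Feb  5 10:10 docs/            
$ ls -la                                                        
drwxr-xr-x  1 user group    28936 Jun 14 10:21 docs/            
drwxr-xr-x  1 user group    16275 Apr 28 10:08 tests/           
-rw-r--r--  1 user group    26207 Jan 25 10:02 setup.py         
drwxr-xr-x  1 user group      393 Feb 18 10:17 src/             
-rw-r--r--  1 user group    41293 Jun 21 10:58 README.md        
-rw-r--r--  1 user group    42737 Mar 28 10:31 main.py          
-rw-r--r--  1 user group    23142 May  2 10:53 Makefile         
$ git status                                                    
On branch main                                                  
Changes not staged for commit:                                  
                                                                
        modified:   config.yaml                                 
        modified:   main.py                                     
$ git branch                                                    
* main                                                          
  feature/auth                                                  
$ pwd                                                           
/home/user                                                      
$ git branch                                                    
* main                                                          
  feature/auth                                                  
$ uptime                                                        
 10:00  up 336 days                                             
$ cd ..                                                         
                                                                
$ █                                                             
                                                                


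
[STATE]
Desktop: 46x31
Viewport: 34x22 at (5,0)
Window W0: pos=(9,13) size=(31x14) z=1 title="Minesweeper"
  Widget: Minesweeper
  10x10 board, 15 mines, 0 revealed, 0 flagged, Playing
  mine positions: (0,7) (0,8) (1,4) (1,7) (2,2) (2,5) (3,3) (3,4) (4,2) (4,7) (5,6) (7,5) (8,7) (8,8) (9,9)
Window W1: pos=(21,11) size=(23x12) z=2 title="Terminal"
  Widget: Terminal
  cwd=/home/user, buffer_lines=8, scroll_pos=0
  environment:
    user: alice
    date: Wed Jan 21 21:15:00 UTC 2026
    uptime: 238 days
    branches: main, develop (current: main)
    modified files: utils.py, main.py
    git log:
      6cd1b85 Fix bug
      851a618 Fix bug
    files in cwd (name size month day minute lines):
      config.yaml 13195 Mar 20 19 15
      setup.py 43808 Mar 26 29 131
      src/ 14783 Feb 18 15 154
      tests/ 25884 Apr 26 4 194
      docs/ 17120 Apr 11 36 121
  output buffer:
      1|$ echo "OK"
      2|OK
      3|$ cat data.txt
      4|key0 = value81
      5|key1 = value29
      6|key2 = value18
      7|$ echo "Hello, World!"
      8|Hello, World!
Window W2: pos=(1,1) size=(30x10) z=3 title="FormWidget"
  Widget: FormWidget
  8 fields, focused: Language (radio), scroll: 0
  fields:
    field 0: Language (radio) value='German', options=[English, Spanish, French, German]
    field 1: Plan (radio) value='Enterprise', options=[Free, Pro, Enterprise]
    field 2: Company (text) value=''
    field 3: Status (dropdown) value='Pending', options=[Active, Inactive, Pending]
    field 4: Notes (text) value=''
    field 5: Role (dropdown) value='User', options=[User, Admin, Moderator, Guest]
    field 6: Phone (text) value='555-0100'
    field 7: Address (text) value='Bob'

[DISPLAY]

                                  
━━━━━━━━━━━━━━━━━━━━━━━━━┓        
rmWidget                 ┃        
─────────────────────────┨        
anguage:   ( ) English  (┃        
lan:       ( ) Free  ( ) ┃        
ompany:    [            ]┃        
tatus:     [Pending    ▼]┃        
otes:      [            ]┃        
ole:       [User       ▼]┃        
━━━━━━━━━━━━━━━━━━━━━━━━━┛        
                ┏━━━━━━━━━━━━━━━━━
                ┃ Terminal        
    ┏━━━━━━━━━━━┠─────────────────
    ┃ Minesweepe┃$ echo "OK"      
    ┠───────────┃OK               
    ┃■■■■■■■■■■ ┃$ cat data.txt   
    ┃■■■■■■■■■■ ┃key0 = value81   
    ┃■■■■■■■■■■ ┃key1 = value29   
    ┃■■■■■■■■■■ ┃key2 = value18   
    ┃■■■■■■■■■■ ┃$ echo "Hello, Wo
    ┃■■■■■■■■■■ ┃Hello, World!    


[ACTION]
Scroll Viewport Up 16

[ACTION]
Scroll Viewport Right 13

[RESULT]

                                  
━━━━━━━━━━━━━━━━━━┓               
t                 ┃               
──────────────────┨               
:   ( ) English  (┃               
    ( ) Free  ( ) ┃               
    [            ]┃               
    [Pending    ▼]┃               
    [            ]┃               
    [User       ▼]┃               
━━━━━━━━━━━━━━━━━━┛               
         ┏━━━━━━━━━━━━━━━━━━━━━┓  
         ┃ Terminal            ┃  
━━━━━━━━━┠─────────────────────┨  
inesweepe┃$ echo "OK"          ┃  
─────────┃OK                   ┃  
■■■■■■■■ ┃$ cat data.txt       ┃  
■■■■■■■■ ┃key0 = value81       ┃  
■■■■■■■■ ┃key1 = value29       ┃  
■■■■■■■■ ┃key2 = value18       ┃  
■■■■■■■■ ┃$ echo "Hello, World!┃  
■■■■■■■■ ┃Hello, World!        ┃  


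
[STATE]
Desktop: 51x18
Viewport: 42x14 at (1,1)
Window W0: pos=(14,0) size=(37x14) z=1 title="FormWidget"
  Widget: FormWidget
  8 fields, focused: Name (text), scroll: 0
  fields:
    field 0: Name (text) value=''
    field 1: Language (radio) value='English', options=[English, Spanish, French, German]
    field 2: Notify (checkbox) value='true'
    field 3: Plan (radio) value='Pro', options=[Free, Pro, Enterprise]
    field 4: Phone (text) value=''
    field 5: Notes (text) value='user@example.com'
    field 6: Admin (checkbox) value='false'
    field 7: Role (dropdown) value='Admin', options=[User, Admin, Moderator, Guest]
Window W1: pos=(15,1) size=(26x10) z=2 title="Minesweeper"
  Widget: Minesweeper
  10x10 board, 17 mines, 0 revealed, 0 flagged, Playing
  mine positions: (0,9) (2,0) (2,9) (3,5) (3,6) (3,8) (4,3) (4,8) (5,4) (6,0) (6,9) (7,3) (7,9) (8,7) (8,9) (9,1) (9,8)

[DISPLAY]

             ┃┏━━━━━━━━━━━━━━━━━━━━━━━━┓  
             ┠┃ Minesweeper            ┃──
             ┃┠────────────────────────┨  
             ┃┃■■■■■■■■■■              ┃ (
             ┃┃■■■■■■■■■■              ┃  
             ┃┃■■■■■■■■■■              ┃) 
             ┃┃■■■■■■■■■■              ┃  
             ┃┃■■■■■■■■■■              ┃e.
             ┃┃■■■■■■■■■■              ┃  
             ┃┗━━━━━━━━━━━━━━━━━━━━━━━━┛  
             ┃                            
             ┃                            
             ┗━━━━━━━━━━━━━━━━━━━━━━━━━━━━
                                          


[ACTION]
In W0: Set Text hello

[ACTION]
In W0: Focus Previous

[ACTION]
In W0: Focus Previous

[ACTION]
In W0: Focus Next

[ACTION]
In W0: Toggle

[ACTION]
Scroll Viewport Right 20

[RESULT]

     ┃┏━━━━━━━━━━━━━━━━━━━━━━━━┓         ┃
     ┠┃ Minesweeper            ┃─────────┨
     ┃┠────────────────────────┨        ]┃
     ┃┃■■■■■■■■■■              ┃ ( ) Span┃
     ┃┃■■■■■■■■■■              ┃         ┃
     ┃┃■■■■■■■■■■              ┃) Pro  ( ┃
     ┃┃■■■■■■■■■■              ┃        ]┃
     ┃┃■■■■■■■■■■              ┃e.com   ]┃
     ┃┃■■■■■■■■■■              ┃         ┃
     ┃┗━━━━━━━━━━━━━━━━━━━━━━━━┛       ▼]┃
     ┃                                   ┃
     ┃                                   ┃
     ┗━━━━━━━━━━━━━━━━━━━━━━━━━━━━━━━━━━━┛
                                          


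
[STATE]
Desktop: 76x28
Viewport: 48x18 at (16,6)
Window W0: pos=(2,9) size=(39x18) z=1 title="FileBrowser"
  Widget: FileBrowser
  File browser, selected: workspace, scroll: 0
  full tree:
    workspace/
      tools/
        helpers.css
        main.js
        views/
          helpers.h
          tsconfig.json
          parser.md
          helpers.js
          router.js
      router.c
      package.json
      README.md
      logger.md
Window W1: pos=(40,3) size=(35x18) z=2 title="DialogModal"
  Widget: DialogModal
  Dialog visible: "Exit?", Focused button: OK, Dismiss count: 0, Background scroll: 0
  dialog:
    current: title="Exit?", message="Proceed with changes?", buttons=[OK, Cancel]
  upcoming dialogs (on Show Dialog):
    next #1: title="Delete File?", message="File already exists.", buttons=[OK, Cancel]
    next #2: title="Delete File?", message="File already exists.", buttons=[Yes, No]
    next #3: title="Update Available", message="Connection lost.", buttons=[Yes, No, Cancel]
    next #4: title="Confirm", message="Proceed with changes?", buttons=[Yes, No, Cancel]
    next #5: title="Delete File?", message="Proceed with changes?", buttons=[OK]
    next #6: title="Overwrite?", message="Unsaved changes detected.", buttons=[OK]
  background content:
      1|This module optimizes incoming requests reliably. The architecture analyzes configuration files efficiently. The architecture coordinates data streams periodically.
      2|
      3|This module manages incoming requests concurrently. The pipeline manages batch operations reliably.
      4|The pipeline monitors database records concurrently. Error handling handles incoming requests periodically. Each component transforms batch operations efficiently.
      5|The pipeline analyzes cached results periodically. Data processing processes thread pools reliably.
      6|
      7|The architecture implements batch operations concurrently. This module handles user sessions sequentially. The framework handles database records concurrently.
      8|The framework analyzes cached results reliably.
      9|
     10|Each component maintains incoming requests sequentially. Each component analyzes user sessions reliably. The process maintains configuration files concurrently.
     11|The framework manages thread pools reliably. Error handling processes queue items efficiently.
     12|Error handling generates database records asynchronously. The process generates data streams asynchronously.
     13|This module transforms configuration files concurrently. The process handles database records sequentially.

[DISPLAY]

                        ┃This module optimizes i
                        ┃                       
                        ┃This module manages inc
━━━━━━━━━━━━━━━━━━━━━━━━┃The pipeline monitors d
                        ┃The ┌──────────────────
────────────────────────┃    │         Exit?    
ce/                     ┃The │ Proceed with chan
/                       ┃The │     [OK]  Cancel 
                        ┃    └──────────────────
son                     ┃Each component maintain
                        ┃The framework manages t
                        ┃Error handling generate
                        ┃This module transforms 
                        ┃                       
                        ┗━━━━━━━━━━━━━━━━━━━━━━━
                        ┃                       
                        ┃                       
                        ┃                       


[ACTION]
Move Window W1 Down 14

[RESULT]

                                                
                                                
                                                
━━━━━━━━━━━━━━━━━━━━━━━━┓                       
                        ┏━━━━━━━━━━━━━━━━━━━━━━━
────────────────────────┃ DialogModal           
ce/                     ┠───────────────────────
/                       ┃This module optimizes i
                        ┃                       
son                     ┃This module manages inc
                        ┃The pipeline monitors d
                        ┃The ┌──────────────────
                        ┃    │         Exit?    
                        ┃The │ Proceed with chan
                        ┃The │     [OK]  Cancel 
                        ┃    └──────────────────
                        ┃Each component maintain
                        ┃The framework manages t


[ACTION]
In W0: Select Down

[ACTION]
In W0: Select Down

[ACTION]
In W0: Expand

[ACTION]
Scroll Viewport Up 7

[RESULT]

                                                
                                                
                                                
                                                
                                                
                                                
                                                
                                                
                                                
━━━━━━━━━━━━━━━━━━━━━━━━┓                       
                        ┏━━━━━━━━━━━━━━━━━━━━━━━
────────────────────────┃ DialogModal           
ce/                     ┠───────────────────────
/                       ┃This module optimizes i
                        ┃                       
son                     ┃This module manages inc
                        ┃The pipeline monitors d
                        ┃The ┌──────────────────


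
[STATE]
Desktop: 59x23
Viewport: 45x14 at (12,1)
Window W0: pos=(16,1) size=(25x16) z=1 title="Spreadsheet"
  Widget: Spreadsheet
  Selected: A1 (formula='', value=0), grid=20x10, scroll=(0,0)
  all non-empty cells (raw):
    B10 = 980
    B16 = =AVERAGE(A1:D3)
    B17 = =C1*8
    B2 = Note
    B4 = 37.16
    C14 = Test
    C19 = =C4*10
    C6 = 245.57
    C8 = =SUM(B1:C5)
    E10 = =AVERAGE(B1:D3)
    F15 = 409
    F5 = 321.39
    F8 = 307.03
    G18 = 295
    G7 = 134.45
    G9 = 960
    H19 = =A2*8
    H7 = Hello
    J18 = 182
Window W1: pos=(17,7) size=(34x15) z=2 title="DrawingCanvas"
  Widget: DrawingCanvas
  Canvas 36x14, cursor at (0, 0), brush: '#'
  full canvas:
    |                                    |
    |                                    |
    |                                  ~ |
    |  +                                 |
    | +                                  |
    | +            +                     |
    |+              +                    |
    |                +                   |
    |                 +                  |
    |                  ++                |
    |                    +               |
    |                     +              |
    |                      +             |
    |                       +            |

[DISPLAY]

    ┏━━━━━━━━━━━━━━━━━━━━━━━┓                
    ┃ Spreadsheet           ┃                
    ┠───────────────────────┨                
    ┃A1:                    ┃                
    ┃       A       B       ┃                
    ┃-----------------------┃                
    ┃┏━━━━━━━━━━━━━━━━━━━━━━━━━━━━━━━━┓      
    ┃┃ DrawingCanvas                  ┃      
    ┃┠────────────────────────────────┨      
    ┃┃+                               ┃      
    ┃┃                                ┃      
    ┃┃                                ┃      
    ┃┃  +                             ┃      
    ┃┃ +                              ┃      


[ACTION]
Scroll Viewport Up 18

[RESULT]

                                             
    ┏━━━━━━━━━━━━━━━━━━━━━━━┓                
    ┃ Spreadsheet           ┃                
    ┠───────────────────────┨                
    ┃A1:                    ┃                
    ┃       A       B       ┃                
    ┃-----------------------┃                
    ┃┏━━━━━━━━━━━━━━━━━━━━━━━━━━━━━━━━┓      
    ┃┃ DrawingCanvas                  ┃      
    ┃┠────────────────────────────────┨      
    ┃┃+                               ┃      
    ┃┃                                ┃      
    ┃┃                                ┃      
    ┃┃  +                             ┃      


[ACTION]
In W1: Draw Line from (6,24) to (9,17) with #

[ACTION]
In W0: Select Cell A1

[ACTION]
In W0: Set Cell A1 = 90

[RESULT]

                                             
    ┏━━━━━━━━━━━━━━━━━━━━━━━┓                
    ┃ Spreadsheet           ┃                
    ┠───────────────────────┨                
    ┃A1: 90                 ┃                
    ┃       A       B       ┃                
    ┃-----------------------┃                
    ┃┏━━━━━━━━━━━━━━━━━━━━━━━━━━━━━━━━┓      
    ┃┃ DrawingCanvas                  ┃      
    ┃┠────────────────────────────────┨      
    ┃┃+                               ┃      
    ┃┃                                ┃      
    ┃┃                                ┃      
    ┃┃  +                             ┃      


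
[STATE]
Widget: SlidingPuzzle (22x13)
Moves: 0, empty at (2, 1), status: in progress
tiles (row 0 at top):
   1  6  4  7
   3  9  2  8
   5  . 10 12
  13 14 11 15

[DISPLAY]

┌────┬────┬────┬────┐ 
│  1 │  6 │  4 │  7 │ 
├────┼────┼────┼────┤ 
│  3 │  9 │  2 │  8 │ 
├────┼────┼────┼────┤ 
│  5 │    │ 10 │ 12 │ 
├────┼────┼────┼────┤ 
│ 13 │ 14 │ 11 │ 15 │ 
└────┴────┴────┴────┘ 
Moves: 0              
                      
                      
                      


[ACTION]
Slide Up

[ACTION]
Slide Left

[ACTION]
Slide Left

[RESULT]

┌────┬────┬────┬────┐ 
│  1 │  6 │  4 │  7 │ 
├────┼────┼────┼────┤ 
│  3 │  9 │  2 │  8 │ 
├────┼────┼────┼────┤ 
│  5 │ 14 │ 10 │ 12 │ 
├────┼────┼────┼────┤ 
│ 13 │ 11 │ 15 │    │ 
└────┴────┴────┴────┘ 
Moves: 3              
                      
                      
                      


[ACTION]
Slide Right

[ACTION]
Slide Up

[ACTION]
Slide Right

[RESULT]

┌────┬────┬────┬────┐ 
│  1 │  6 │  4 │  7 │ 
├────┼────┼────┼────┤ 
│  3 │  9 │  2 │  8 │ 
├────┼────┼────┼────┤ 
│  5 │ 14 │ 10 │ 12 │ 
├────┼────┼────┼────┤ 
│ 13 │    │ 11 │ 15 │ 
└────┴────┴────┴────┘ 
Moves: 5              
                      
                      
                      


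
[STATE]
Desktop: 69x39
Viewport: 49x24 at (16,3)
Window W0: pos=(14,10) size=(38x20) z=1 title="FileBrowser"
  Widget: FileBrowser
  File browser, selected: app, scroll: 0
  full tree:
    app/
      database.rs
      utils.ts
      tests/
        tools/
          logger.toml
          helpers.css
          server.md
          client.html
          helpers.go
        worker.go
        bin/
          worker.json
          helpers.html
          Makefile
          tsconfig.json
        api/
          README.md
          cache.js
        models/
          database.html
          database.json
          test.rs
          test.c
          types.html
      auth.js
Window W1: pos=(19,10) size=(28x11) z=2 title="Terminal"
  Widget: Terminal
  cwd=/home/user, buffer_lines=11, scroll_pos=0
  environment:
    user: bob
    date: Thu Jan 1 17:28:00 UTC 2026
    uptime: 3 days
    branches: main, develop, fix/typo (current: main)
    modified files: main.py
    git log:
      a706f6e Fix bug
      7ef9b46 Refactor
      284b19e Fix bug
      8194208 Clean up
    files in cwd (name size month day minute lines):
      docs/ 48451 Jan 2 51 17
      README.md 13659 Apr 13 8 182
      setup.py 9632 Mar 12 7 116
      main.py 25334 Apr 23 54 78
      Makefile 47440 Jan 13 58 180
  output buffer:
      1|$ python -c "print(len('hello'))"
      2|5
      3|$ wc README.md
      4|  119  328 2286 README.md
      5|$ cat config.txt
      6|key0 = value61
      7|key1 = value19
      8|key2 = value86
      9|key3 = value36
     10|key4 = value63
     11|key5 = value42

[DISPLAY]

                                                 
                                                 
                                                 
                                                 
                                                 
                                                 
                                                 
━━━┏━━━━━━━━━━━━━━━━━━━━━━━━━━┓━━━━┓             
Fil┃ Terminal                 ┃    ┃             
───┠──────────────────────────┨────┨             
 [-┃$ python -c "print(len('he┃    ┃             
   ┃5                         ┃    ┃             
   ┃$ wc README.md            ┃    ┃             
   ┃  119  328 2286 README.md ┃    ┃             
   ┃$ cat config.txt          ┃    ┃             
   ┃key0 = value61            ┃    ┃             
   ┃key1 = value19            ┃    ┃             
   ┗━━━━━━━━━━━━━━━━━━━━━━━━━━┛    ┃             
                                   ┃             
                                   ┃             
                                   ┃             
                                   ┃             
                                   ┃             
                                   ┃             


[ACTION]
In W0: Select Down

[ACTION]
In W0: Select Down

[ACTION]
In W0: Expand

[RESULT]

                                                 
                                                 
                                                 
                                                 
                                                 
                                                 
                                                 
━━━┏━━━━━━━━━━━━━━━━━━━━━━━━━━┓━━━━┓             
Fil┃ Terminal                 ┃    ┃             
───┠──────────────────────────┨────┨             
 [-┃$ python -c "print(len('he┃    ┃             
   ┃5                         ┃    ┃             
 > ┃$ wc README.md            ┃    ┃             
   ┃  119  328 2286 README.md ┃    ┃             
   ┃$ cat config.txt          ┃    ┃             
   ┃key0 = value61            ┃    ┃             
   ┃key1 = value19            ┃    ┃             
   ┗━━━━━━━━━━━━━━━━━━━━━━━━━━┛    ┃             
                                   ┃             
                                   ┃             
                                   ┃             
                                   ┃             
                                   ┃             
                                   ┃             
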